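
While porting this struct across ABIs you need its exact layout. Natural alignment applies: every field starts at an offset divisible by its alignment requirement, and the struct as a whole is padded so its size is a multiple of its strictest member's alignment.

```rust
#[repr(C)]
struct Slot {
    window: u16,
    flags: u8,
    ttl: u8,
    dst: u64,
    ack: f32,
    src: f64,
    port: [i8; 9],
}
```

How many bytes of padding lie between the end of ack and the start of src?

4

@0: window [2B, align 2] → 2
@2: flags [1B, align 1] → 3
@3: ttl [1B, align 1] → 4
+4 pad (align 8)
@8: dst [8B, align 8] → 16
@16: ack [4B, align 4] → 20
+4 pad (align 8)
@24: src [8B, align 8] → 32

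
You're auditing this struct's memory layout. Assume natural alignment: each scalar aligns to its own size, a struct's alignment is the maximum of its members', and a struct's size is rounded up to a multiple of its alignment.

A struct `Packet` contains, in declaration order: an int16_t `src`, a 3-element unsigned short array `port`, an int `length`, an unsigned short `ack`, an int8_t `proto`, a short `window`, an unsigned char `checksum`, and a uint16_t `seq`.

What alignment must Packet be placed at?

4

member alignments: src=2, port=2, length=4, ack=2, proto=1, window=2, checksum=1, seq=2
max = 4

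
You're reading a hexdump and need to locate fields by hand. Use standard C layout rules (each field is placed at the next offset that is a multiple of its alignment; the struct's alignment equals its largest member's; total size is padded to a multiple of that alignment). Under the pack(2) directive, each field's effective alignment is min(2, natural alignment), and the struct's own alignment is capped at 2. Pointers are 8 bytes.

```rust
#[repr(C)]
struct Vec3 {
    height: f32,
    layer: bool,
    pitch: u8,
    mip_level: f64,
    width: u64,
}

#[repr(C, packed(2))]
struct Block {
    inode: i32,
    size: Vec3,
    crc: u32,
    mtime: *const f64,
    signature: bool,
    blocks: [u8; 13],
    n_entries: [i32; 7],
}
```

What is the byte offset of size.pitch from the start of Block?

9

Vec3: 0..4  height  (4B, 4-aligned); 4..5  layer  (1B, 1-aligned); 5..6  pitch  (1B, 1-aligned); 6..8  -- padding (2B); 8..16  mip_level  (8B, 8-aligned); 16..24  width  (8B, 8-aligned); sizeof = 24, alignof = 8
0..4  inode  (4B, 2-aligned)
4..28  size  (24B, 2-aligned)
within Vec3: pitch at 5
4 + 5 = 9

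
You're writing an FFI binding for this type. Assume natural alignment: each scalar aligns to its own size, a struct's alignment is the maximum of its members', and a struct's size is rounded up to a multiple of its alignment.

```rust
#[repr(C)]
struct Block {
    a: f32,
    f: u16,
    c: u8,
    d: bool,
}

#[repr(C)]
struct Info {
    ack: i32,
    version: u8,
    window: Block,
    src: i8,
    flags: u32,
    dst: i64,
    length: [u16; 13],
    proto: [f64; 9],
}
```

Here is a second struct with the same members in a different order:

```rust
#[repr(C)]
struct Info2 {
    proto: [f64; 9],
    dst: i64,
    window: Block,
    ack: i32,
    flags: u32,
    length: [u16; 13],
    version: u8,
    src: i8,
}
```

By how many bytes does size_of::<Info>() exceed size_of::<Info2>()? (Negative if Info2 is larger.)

8

Block: @0: a [4B, align 4] → 4; @4: f [2B, align 2] → 6; @6: c [1B, align 1] → 7; @7: d [1B, align 1] → 8; size 8, align 4
@0: ack [4B, align 4] → 4
@4: version [1B, align 1] → 5
+3 pad (align 4)
@8: window [8B, align 4] → 16
@16: src [1B, align 1] → 17
+3 pad (align 4)
@20: flags [4B, align 4] → 24
@24: dst [8B, align 8] → 32
@32: length [26B, align 2] → 58
+6 pad (align 8)
@64: proto [72B, align 8] → 136
size 136, align 8
— Info2 —
@0: proto [72B, align 8] → 72
@72: dst [8B, align 8] → 80
@80: window [8B, align 4] → 88
@88: ack [4B, align 4] → 92
@92: flags [4B, align 4] → 96
@96: length [26B, align 2] → 122
@122: version [1B, align 1] → 123
@123: src [1B, align 1] → 124
+4 tail pad (align 8)
size 128, align 8
136 − 128 = 8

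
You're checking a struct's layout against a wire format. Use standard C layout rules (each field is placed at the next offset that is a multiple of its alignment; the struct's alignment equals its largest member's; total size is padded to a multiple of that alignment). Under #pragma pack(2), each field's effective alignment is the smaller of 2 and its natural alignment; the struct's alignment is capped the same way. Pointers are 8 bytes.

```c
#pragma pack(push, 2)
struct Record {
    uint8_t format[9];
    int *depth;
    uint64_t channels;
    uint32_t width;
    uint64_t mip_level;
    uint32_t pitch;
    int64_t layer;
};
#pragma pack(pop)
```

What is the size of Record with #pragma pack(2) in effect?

0..9  format  (9B, 1-aligned)
9..10  -- padding (1B)
10..18  depth  (8B, 2-aligned)
18..26  channels  (8B, 2-aligned)
26..30  width  (4B, 2-aligned)
30..38  mip_level  (8B, 2-aligned)
38..42  pitch  (4B, 2-aligned)
42..50  layer  (8B, 2-aligned)
sizeof = 50, alignof = 2

50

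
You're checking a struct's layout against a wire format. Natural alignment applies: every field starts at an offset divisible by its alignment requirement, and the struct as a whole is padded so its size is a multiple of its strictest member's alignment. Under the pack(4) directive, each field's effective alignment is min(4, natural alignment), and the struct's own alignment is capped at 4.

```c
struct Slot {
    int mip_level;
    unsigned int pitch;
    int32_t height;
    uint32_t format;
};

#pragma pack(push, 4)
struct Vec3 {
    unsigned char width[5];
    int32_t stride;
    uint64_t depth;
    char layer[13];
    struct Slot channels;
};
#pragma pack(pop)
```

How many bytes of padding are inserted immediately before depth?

0

Slot: mip_level at 0 (size 4, align 4) → ends 4; pitch at 4 (size 4, align 4) → ends 8; height at 8 (size 4, align 4) → ends 12; format at 12 (size 4, align 4) → ends 16; total 16 bytes, alignment 4
width at 0 (size 5, align 1) → ends 5
pad 3 to align 4 for stride
stride at 8 (size 4, align 4) → ends 12
depth at 12 (size 8, align 4) → ends 20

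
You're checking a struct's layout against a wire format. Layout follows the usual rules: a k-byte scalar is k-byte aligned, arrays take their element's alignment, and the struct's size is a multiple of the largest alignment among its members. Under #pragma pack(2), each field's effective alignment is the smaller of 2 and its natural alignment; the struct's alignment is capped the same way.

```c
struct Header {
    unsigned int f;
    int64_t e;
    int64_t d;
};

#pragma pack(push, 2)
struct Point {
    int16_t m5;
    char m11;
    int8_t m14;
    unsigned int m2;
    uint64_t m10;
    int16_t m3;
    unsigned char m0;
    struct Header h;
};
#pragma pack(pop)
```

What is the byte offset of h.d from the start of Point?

Header: f at 0 (size 4, align 4) → ends 4; pad 4 to align 8 for e; e at 8 (size 8, align 8) → ends 16; d at 16 (size 8, align 8) → ends 24; total 24 bytes, alignment 8
m5 at 0 (size 2, align 2) → ends 2
m11 at 2 (size 1, align 1) → ends 3
m14 at 3 (size 1, align 1) → ends 4
m2 at 4 (size 4, align 2) → ends 8
m10 at 8 (size 8, align 2) → ends 16
m3 at 16 (size 2, align 2) → ends 18
m0 at 18 (size 1, align 1) → ends 19
pad 1 to align 2 for h
h at 20 (size 24, align 2) → ends 44
within Header: d at 16
20 + 16 = 36

36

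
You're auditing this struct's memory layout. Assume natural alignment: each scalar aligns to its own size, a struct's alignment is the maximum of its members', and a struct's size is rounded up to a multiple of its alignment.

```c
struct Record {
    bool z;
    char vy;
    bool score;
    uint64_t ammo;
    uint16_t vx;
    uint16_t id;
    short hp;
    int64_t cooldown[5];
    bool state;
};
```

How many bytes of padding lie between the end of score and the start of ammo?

0..1  z  (1B, 1-aligned)
1..2  vy  (1B, 1-aligned)
2..3  score  (1B, 1-aligned)
3..8  -- padding (5B)
8..16  ammo  (8B, 8-aligned)

5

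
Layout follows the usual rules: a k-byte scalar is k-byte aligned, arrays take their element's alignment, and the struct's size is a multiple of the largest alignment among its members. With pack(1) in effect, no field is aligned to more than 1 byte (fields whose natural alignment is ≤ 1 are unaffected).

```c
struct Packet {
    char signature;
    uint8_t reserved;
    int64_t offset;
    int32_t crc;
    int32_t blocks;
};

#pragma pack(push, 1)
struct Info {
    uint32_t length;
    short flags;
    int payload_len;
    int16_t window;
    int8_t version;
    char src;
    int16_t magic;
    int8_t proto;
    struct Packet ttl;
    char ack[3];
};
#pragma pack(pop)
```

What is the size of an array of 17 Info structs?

Packet: signature at 0 (size 1, align 1) → ends 1; reserved at 1 (size 1, align 1) → ends 2; pad 6 to align 8 for offset; offset at 8 (size 8, align 8) → ends 16; crc at 16 (size 4, align 4) → ends 20; blocks at 20 (size 4, align 4) → ends 24; total 24 bytes, alignment 8
length at 0 (size 4, align 1) → ends 4
flags at 4 (size 2, align 1) → ends 6
payload_len at 6 (size 4, align 1) → ends 10
window at 10 (size 2, align 1) → ends 12
version at 12 (size 1, align 1) → ends 13
src at 13 (size 1, align 1) → ends 14
magic at 14 (size 2, align 1) → ends 16
proto at 16 (size 1, align 1) → ends 17
ttl at 17 (size 24, align 1) → ends 41
ack at 41 (size 3, align 1) → ends 44
total 44 bytes, alignment 1
array of 17: 17 × 44 = 748

748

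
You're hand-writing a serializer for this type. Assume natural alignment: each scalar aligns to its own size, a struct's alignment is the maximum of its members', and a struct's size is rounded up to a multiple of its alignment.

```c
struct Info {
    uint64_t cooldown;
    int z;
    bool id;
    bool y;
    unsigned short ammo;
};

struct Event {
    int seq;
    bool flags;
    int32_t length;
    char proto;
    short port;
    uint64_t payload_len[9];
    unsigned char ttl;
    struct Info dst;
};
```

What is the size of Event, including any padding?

112

Info: cooldown at 0 (size 8, align 8) → ends 8; z at 8 (size 4, align 4) → ends 12; id at 12 (size 1, align 1) → ends 13; y at 13 (size 1, align 1) → ends 14; ammo at 14 (size 2, align 2) → ends 16; total 16 bytes, alignment 8
seq at 0 (size 4, align 4) → ends 4
flags at 4 (size 1, align 1) → ends 5
pad 3 to align 4 for length
length at 8 (size 4, align 4) → ends 12
proto at 12 (size 1, align 1) → ends 13
pad 1 to align 2 for port
port at 14 (size 2, align 2) → ends 16
payload_len at 16 (size 72, align 8) → ends 88
ttl at 88 (size 1, align 1) → ends 89
pad 7 to align 8 for dst
dst at 96 (size 16, align 8) → ends 112
total 112 bytes, alignment 8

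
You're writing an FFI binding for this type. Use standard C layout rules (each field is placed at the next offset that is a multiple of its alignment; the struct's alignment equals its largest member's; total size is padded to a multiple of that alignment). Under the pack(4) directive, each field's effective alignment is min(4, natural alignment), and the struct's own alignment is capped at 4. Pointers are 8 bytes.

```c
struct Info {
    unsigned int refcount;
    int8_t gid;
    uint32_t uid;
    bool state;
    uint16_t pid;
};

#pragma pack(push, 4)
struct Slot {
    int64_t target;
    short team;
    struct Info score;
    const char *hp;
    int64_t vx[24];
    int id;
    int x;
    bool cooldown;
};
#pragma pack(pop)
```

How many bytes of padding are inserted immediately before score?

Info: refcount at 0 (size 4, align 4) → ends 4; gid at 4 (size 1, align 1) → ends 5; pad 3 to align 4 for uid; uid at 8 (size 4, align 4) → ends 12; state at 12 (size 1, align 1) → ends 13; pad 1 to align 2 for pid; pid at 14 (size 2, align 2) → ends 16; total 16 bytes, alignment 4
target at 0 (size 8, align 4) → ends 8
team at 8 (size 2, align 2) → ends 10
pad 2 to align 4 for score
score at 12 (size 16, align 4) → ends 28

2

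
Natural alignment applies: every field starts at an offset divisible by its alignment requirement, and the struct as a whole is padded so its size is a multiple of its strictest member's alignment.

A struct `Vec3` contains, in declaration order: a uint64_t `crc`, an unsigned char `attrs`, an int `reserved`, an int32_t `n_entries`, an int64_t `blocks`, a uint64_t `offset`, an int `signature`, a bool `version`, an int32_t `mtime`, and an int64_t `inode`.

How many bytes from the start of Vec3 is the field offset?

32

0..8  crc  (8B, 8-aligned)
8..9  attrs  (1B, 1-aligned)
9..12  -- padding (3B)
12..16  reserved  (4B, 4-aligned)
16..20  n_entries  (4B, 4-aligned)
20..24  -- padding (4B)
24..32  blocks  (8B, 8-aligned)
32..40  offset  (8B, 8-aligned)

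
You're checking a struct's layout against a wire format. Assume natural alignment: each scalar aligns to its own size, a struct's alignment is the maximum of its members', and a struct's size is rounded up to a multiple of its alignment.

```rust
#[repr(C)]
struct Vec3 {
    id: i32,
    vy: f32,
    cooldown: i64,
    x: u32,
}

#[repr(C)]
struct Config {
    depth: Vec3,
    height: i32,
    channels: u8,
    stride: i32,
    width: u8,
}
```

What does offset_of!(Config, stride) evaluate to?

32

Vec3: id at 0 (size 4, align 4) → ends 4; vy at 4 (size 4, align 4) → ends 8; cooldown at 8 (size 8, align 8) → ends 16; x at 16 (size 4, align 4) → ends 20; tail pad 4 to reach multiple of 8; total 24 bytes, alignment 8
depth at 0 (size 24, align 8) → ends 24
height at 24 (size 4, align 4) → ends 28
channels at 28 (size 1, align 1) → ends 29
pad 3 to align 4 for stride
stride at 32 (size 4, align 4) → ends 36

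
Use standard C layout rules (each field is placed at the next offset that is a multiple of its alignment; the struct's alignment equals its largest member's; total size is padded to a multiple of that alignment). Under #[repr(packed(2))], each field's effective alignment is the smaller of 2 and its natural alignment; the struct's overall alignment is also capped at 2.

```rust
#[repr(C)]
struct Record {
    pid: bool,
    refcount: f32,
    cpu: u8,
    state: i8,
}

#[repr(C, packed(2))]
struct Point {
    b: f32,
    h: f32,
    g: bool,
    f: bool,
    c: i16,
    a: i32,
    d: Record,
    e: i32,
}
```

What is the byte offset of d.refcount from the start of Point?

Record: 0..1  pid  (1B, 1-aligned); 1..4  -- padding (3B); 4..8  refcount  (4B, 4-aligned); 8..9  cpu  (1B, 1-aligned); 9..10  state  (1B, 1-aligned); 10..12  -- tail padding (2B); sizeof = 12, alignof = 4
0..4  b  (4B, 2-aligned)
4..8  h  (4B, 2-aligned)
8..9  g  (1B, 1-aligned)
9..10  f  (1B, 1-aligned)
10..12  c  (2B, 2-aligned)
12..16  a  (4B, 2-aligned)
16..28  d  (12B, 2-aligned)
within Record: refcount at 4
16 + 4 = 20

20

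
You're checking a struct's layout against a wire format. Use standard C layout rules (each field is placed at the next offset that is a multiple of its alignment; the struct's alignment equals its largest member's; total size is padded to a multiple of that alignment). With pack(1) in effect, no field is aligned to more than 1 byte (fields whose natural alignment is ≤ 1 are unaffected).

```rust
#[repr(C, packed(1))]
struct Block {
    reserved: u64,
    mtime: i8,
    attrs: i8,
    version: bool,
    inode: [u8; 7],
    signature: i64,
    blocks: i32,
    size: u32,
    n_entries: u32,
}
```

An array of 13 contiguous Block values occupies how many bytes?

494

reserved at 0 (size 8, align 1) → ends 8
mtime at 8 (size 1, align 1) → ends 9
attrs at 9 (size 1, align 1) → ends 10
version at 10 (size 1, align 1) → ends 11
inode at 11 (size 7, align 1) → ends 18
signature at 18 (size 8, align 1) → ends 26
blocks at 26 (size 4, align 1) → ends 30
size at 30 (size 4, align 1) → ends 34
n_entries at 34 (size 4, align 1) → ends 38
total 38 bytes, alignment 1
array of 13: 13 × 38 = 494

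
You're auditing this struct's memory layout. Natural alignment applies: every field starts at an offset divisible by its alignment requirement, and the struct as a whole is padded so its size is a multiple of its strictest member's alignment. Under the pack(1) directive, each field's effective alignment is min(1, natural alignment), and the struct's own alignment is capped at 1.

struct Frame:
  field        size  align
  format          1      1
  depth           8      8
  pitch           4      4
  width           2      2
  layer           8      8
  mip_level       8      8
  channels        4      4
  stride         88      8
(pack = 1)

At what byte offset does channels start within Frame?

31

0..1  format  (1B, 1-aligned)
1..9  depth  (8B, 1-aligned)
9..13  pitch  (4B, 1-aligned)
13..15  width  (2B, 1-aligned)
15..23  layer  (8B, 1-aligned)
23..31  mip_level  (8B, 1-aligned)
31..35  channels  (4B, 1-aligned)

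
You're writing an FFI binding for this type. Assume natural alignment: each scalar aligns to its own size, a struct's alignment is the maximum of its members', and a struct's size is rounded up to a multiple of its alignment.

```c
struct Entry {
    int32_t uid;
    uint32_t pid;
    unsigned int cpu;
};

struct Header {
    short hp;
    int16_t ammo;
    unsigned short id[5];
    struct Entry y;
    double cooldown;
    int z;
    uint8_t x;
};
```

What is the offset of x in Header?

Entry: @0: uid [4B, align 4] → 4; @4: pid [4B, align 4] → 8; @8: cpu [4B, align 4] → 12; size 12, align 4
@0: hp [2B, align 2] → 2
@2: ammo [2B, align 2] → 4
@4: id [10B, align 2] → 14
+2 pad (align 4)
@16: y [12B, align 4] → 28
+4 pad (align 8)
@32: cooldown [8B, align 8] → 40
@40: z [4B, align 4] → 44
@44: x [1B, align 1] → 45

44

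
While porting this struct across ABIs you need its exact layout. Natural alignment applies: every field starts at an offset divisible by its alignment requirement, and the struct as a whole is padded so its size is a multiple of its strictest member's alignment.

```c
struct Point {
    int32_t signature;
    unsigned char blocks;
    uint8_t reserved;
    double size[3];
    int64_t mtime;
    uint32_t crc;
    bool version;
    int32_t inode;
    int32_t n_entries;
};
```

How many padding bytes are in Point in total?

5

0..4  signature  (4B, 4-aligned)
4..5  blocks  (1B, 1-aligned)
5..6  reserved  (1B, 1-aligned)
6..8  -- padding (2B)
8..32  size  (24B, 8-aligned)
32..40  mtime  (8B, 8-aligned)
40..44  crc  (4B, 4-aligned)
44..45  version  (1B, 1-aligned)
45..48  -- padding (3B)
48..52  inode  (4B, 4-aligned)
52..56  n_entries  (4B, 4-aligned)
sizeof = 56, alignof = 8
data bytes 51, size 56 → padding 5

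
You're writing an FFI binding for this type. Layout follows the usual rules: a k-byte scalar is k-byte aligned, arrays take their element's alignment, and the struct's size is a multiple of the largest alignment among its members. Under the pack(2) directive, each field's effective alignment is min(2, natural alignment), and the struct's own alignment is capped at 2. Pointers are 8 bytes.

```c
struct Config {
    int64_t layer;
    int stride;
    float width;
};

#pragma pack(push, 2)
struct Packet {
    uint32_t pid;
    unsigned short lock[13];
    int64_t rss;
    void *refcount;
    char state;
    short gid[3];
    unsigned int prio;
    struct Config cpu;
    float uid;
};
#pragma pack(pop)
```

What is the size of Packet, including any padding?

Config: 0..8  layer  (8B, 8-aligned); 8..12  stride  (4B, 4-aligned); 12..16  width  (4B, 4-aligned); sizeof = 16, alignof = 8
0..4  pid  (4B, 2-aligned)
4..30  lock  (26B, 2-aligned)
30..38  rss  (8B, 2-aligned)
38..46  refcount  (8B, 2-aligned)
46..47  state  (1B, 1-aligned)
47..48  -- padding (1B)
48..54  gid  (6B, 2-aligned)
54..58  prio  (4B, 2-aligned)
58..74  cpu  (16B, 2-aligned)
74..78  uid  (4B, 2-aligned)
sizeof = 78, alignof = 2

78 bytes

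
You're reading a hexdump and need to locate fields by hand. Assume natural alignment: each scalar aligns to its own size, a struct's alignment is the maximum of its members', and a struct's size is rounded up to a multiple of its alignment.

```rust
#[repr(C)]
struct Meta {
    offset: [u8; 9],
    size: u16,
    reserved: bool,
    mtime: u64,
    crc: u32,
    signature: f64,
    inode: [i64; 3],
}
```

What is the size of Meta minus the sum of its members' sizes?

8

@0: offset [9B, align 1] → 9
+1 pad (align 2)
@10: size [2B, align 2] → 12
@12: reserved [1B, align 1] → 13
+3 pad (align 8)
@16: mtime [8B, align 8] → 24
@24: crc [4B, align 4] → 28
+4 pad (align 8)
@32: signature [8B, align 8] → 40
@40: inode [24B, align 8] → 64
size 64, align 8
data bytes 56, size 64 → padding 8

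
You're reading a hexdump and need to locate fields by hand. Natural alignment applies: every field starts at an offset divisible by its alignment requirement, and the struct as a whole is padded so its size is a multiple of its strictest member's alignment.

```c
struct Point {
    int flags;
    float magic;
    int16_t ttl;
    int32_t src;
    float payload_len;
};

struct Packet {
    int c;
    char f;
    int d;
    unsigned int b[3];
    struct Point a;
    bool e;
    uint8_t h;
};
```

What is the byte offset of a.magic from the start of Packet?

Point: flags at 0 (size 4, align 4) → ends 4; magic at 4 (size 4, align 4) → ends 8; ttl at 8 (size 2, align 2) → ends 10; pad 2 to align 4 for src; src at 12 (size 4, align 4) → ends 16; payload_len at 16 (size 4, align 4) → ends 20; total 20 bytes, alignment 4
c at 0 (size 4, align 4) → ends 4
f at 4 (size 1, align 1) → ends 5
pad 3 to align 4 for d
d at 8 (size 4, align 4) → ends 12
b at 12 (size 12, align 4) → ends 24
a at 24 (size 20, align 4) → ends 44
within Point: magic at 4
24 + 4 = 28

28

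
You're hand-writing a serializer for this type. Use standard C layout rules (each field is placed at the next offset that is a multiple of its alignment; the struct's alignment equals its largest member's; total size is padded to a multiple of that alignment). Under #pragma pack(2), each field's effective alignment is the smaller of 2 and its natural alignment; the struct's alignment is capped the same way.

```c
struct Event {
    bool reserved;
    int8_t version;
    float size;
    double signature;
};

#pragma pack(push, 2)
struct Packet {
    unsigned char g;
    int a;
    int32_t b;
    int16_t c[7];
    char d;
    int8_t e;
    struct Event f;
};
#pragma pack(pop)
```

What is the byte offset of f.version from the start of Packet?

Event: 0..1  reserved  (1B, 1-aligned); 1..2  version  (1B, 1-aligned); 2..4  -- padding (2B); 4..8  size  (4B, 4-aligned); 8..16  signature  (8B, 8-aligned); sizeof = 16, alignof = 8
0..1  g  (1B, 1-aligned)
1..2  -- padding (1B)
2..6  a  (4B, 2-aligned)
6..10  b  (4B, 2-aligned)
10..24  c  (14B, 2-aligned)
24..25  d  (1B, 1-aligned)
25..26  e  (1B, 1-aligned)
26..42  f  (16B, 2-aligned)
within Event: version at 1
26 + 1 = 27

27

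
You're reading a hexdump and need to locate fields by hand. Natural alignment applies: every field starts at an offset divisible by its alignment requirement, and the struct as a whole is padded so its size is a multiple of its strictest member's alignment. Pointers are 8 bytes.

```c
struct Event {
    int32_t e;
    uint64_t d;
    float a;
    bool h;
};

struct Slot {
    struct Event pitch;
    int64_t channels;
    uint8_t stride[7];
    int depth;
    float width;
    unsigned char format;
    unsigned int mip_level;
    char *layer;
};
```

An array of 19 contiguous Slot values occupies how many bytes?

Event: e at 0 (size 4, align 4) → ends 4; pad 4 to align 8 for d; d at 8 (size 8, align 8) → ends 16; a at 16 (size 4, align 4) → ends 20; h at 20 (size 1, align 1) → ends 21; tail pad 3 to reach multiple of 8; total 24 bytes, alignment 8
pitch at 0 (size 24, align 8) → ends 24
channels at 24 (size 8, align 8) → ends 32
stride at 32 (size 7, align 1) → ends 39
pad 1 to align 4 for depth
depth at 40 (size 4, align 4) → ends 44
width at 44 (size 4, align 4) → ends 48
format at 48 (size 1, align 1) → ends 49
pad 3 to align 4 for mip_level
mip_level at 52 (size 4, align 4) → ends 56
layer at 56 (size 8, align 8) → ends 64
total 64 bytes, alignment 8
array of 19: 19 × 64 = 1216

1216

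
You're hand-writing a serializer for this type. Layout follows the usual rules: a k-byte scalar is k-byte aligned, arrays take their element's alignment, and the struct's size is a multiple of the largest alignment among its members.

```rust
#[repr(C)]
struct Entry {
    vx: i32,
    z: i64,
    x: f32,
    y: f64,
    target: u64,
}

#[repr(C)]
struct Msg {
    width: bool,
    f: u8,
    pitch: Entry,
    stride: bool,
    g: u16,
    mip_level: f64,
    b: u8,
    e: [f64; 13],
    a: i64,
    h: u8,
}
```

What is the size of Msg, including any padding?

192

Entry: 0..4  vx  (4B, 4-aligned); 4..8  -- padding (4B); 8..16  z  (8B, 8-aligned); 16..20  x  (4B, 4-aligned); 20..24  -- padding (4B); 24..32  y  (8B, 8-aligned); 32..40  target  (8B, 8-aligned); sizeof = 40, alignof = 8
0..1  width  (1B, 1-aligned)
1..2  f  (1B, 1-aligned)
2..8  -- padding (6B)
8..48  pitch  (40B, 8-aligned)
48..49  stride  (1B, 1-aligned)
49..50  -- padding (1B)
50..52  g  (2B, 2-aligned)
52..56  -- padding (4B)
56..64  mip_level  (8B, 8-aligned)
64..65  b  (1B, 1-aligned)
65..72  -- padding (7B)
72..176  e  (104B, 8-aligned)
176..184  a  (8B, 8-aligned)
184..185  h  (1B, 1-aligned)
185..192  -- tail padding (7B)
sizeof = 192, alignof = 8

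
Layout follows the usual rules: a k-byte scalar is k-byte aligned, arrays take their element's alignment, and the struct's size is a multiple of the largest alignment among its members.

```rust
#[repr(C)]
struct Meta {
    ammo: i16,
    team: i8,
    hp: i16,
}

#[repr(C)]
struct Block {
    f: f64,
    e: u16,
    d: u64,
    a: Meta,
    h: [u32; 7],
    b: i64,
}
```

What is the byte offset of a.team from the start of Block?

Meta: @0: ammo [2B, align 2] → 2; @2: team [1B, align 1] → 3; +1 pad (align 2); @4: hp [2B, align 2] → 6; size 6, align 2
@0: f [8B, align 8] → 8
@8: e [2B, align 2] → 10
+6 pad (align 8)
@16: d [8B, align 8] → 24
@24: a [6B, align 2] → 30
within Meta: team at 2
24 + 2 = 26

26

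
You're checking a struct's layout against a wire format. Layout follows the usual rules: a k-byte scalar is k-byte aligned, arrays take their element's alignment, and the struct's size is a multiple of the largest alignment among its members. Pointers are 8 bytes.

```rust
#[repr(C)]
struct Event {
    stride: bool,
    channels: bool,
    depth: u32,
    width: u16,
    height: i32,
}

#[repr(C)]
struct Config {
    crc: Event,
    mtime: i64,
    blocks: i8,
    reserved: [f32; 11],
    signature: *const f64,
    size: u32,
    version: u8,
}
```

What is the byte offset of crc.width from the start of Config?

8

Event: stride at 0 (size 1, align 1) → ends 1; channels at 1 (size 1, align 1) → ends 2; pad 2 to align 4 for depth; depth at 4 (size 4, align 4) → ends 8; width at 8 (size 2, align 2) → ends 10; pad 2 to align 4 for height; height at 12 (size 4, align 4) → ends 16; total 16 bytes, alignment 4
crc at 0 (size 16, align 4) → ends 16
within Event: width at 8
0 + 8 = 8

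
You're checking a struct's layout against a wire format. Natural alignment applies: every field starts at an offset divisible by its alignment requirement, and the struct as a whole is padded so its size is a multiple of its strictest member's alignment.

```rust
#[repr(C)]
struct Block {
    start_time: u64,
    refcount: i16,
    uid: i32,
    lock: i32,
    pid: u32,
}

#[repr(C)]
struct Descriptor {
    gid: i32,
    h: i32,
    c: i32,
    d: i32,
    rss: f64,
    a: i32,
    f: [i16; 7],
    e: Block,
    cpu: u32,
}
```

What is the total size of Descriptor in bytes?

Block: @0: start_time [8B, align 8] → 8; @8: refcount [2B, align 2] → 10; +2 pad (align 4); @12: uid [4B, align 4] → 16; @16: lock [4B, align 4] → 20; @20: pid [4B, align 4] → 24; size 24, align 8
@0: gid [4B, align 4] → 4
@4: h [4B, align 4] → 8
@8: c [4B, align 4] → 12
@12: d [4B, align 4] → 16
@16: rss [8B, align 8] → 24
@24: a [4B, align 4] → 28
@28: f [14B, align 2] → 42
+6 pad (align 8)
@48: e [24B, align 8] → 72
@72: cpu [4B, align 4] → 76
+4 tail pad (align 8)
size 80, align 8

80 bytes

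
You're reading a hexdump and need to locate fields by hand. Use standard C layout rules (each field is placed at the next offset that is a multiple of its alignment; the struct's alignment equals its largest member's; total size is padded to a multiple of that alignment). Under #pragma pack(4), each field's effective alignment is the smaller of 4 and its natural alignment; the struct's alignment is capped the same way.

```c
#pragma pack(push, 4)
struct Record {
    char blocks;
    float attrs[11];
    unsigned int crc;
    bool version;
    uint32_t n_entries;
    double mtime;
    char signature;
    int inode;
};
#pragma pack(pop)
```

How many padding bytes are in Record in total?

blocks at 0 (size 1, align 1) → ends 1
pad 3 to align 4 for attrs
attrs at 4 (size 44, align 4) → ends 48
crc at 48 (size 4, align 4) → ends 52
version at 52 (size 1, align 1) → ends 53
pad 3 to align 4 for n_entries
n_entries at 56 (size 4, align 4) → ends 60
mtime at 60 (size 8, align 4) → ends 68
signature at 68 (size 1, align 1) → ends 69
pad 3 to align 4 for inode
inode at 72 (size 4, align 4) → ends 76
total 76 bytes, alignment 4
data bytes 67, size 76 → padding 9

9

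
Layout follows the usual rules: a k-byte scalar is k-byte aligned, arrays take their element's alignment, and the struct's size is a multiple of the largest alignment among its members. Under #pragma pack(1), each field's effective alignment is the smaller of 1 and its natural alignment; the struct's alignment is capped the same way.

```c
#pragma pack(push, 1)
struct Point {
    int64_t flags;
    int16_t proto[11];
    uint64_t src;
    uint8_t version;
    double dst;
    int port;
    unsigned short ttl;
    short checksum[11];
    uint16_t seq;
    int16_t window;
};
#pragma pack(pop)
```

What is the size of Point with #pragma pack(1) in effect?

79

0..8  flags  (8B, 1-aligned)
8..30  proto  (22B, 1-aligned)
30..38  src  (8B, 1-aligned)
38..39  version  (1B, 1-aligned)
39..47  dst  (8B, 1-aligned)
47..51  port  (4B, 1-aligned)
51..53  ttl  (2B, 1-aligned)
53..75  checksum  (22B, 1-aligned)
75..77  seq  (2B, 1-aligned)
77..79  window  (2B, 1-aligned)
sizeof = 79, alignof = 1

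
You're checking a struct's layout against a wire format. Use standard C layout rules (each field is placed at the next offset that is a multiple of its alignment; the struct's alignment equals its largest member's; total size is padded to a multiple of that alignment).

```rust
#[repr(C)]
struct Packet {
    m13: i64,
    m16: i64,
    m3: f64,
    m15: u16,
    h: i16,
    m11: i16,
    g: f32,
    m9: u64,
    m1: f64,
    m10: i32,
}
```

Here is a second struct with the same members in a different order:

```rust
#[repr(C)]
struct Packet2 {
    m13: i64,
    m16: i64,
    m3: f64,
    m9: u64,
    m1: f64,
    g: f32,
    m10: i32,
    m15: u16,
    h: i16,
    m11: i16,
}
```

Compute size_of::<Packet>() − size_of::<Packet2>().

0..8  m13  (8B, 8-aligned)
8..16  m16  (8B, 8-aligned)
16..24  m3  (8B, 8-aligned)
24..26  m15  (2B, 2-aligned)
26..28  h  (2B, 2-aligned)
28..30  m11  (2B, 2-aligned)
30..32  -- padding (2B)
32..36  g  (4B, 4-aligned)
36..40  -- padding (4B)
40..48  m9  (8B, 8-aligned)
48..56  m1  (8B, 8-aligned)
56..60  m10  (4B, 4-aligned)
60..64  -- tail padding (4B)
sizeof = 64, alignof = 8
— Packet2 —
0..8  m13  (8B, 8-aligned)
8..16  m16  (8B, 8-aligned)
16..24  m3  (8B, 8-aligned)
24..32  m9  (8B, 8-aligned)
32..40  m1  (8B, 8-aligned)
40..44  g  (4B, 4-aligned)
44..48  m10  (4B, 4-aligned)
48..50  m15  (2B, 2-aligned)
50..52  h  (2B, 2-aligned)
52..54  m11  (2B, 2-aligned)
54..56  -- tail padding (2B)
sizeof = 56, alignof = 8
64 − 56 = 8

8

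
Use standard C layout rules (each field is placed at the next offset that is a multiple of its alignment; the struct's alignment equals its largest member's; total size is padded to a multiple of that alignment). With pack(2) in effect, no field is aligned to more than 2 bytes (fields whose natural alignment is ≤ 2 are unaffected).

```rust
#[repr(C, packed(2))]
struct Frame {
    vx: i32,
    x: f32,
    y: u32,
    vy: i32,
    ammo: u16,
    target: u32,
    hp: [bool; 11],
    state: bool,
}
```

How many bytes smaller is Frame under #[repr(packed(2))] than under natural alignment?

natural layout:
  @0: vx [4B, align 4] → 4
  @4: x [4B, align 4] → 8
  @8: y [4B, align 4] → 12
  @12: vy [4B, align 4] → 16
  @16: ammo [2B, align 2] → 18
  +2 pad (align 4)
  @20: target [4B, align 4] → 24
  @24: hp [11B, align 1] → 35
  @35: state [1B, align 1] → 36
  size 36, align 4
packed(2) layout:
  @0: vx [4B, align 2] → 4
  @4: x [4B, align 2] → 8
  @8: y [4B, align 2] → 12
  @12: vy [4B, align 2] → 16
  @16: ammo [2B, align 2] → 18
  @18: target [4B, align 2] → 22
  @22: hp [11B, align 1] → 33
  @33: state [1B, align 1] → 34
  size 34, align 2
36 − 34 = 2

2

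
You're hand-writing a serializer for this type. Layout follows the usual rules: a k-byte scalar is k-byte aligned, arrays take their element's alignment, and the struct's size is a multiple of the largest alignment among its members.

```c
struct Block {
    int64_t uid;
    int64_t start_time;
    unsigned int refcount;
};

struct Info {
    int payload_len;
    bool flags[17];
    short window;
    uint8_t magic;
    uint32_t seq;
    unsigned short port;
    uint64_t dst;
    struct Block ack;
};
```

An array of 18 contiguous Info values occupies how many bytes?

Block: 0..8  uid  (8B, 8-aligned); 8..16  start_time  (8B, 8-aligned); 16..20  refcount  (4B, 4-aligned); 20..24  -- tail padding (4B); sizeof = 24, alignof = 8
0..4  payload_len  (4B, 4-aligned)
4..21  flags  (17B, 1-aligned)
21..22  -- padding (1B)
22..24  window  (2B, 2-aligned)
24..25  magic  (1B, 1-aligned)
25..28  -- padding (3B)
28..32  seq  (4B, 4-aligned)
32..34  port  (2B, 2-aligned)
34..40  -- padding (6B)
40..48  dst  (8B, 8-aligned)
48..72  ack  (24B, 8-aligned)
sizeof = 72, alignof = 8
array of 18: 18 × 72 = 1296

1296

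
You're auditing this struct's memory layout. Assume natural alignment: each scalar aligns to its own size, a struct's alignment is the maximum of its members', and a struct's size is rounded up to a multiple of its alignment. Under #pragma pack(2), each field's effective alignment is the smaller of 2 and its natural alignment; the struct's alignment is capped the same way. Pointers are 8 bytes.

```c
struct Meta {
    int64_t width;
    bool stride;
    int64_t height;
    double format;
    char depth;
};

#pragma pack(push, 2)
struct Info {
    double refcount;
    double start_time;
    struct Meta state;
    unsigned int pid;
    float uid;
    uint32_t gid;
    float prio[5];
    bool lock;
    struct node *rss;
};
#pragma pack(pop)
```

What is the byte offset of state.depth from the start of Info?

48

Meta: @0: width [8B, align 8] → 8; @8: stride [1B, align 1] → 9; +7 pad (align 8); @16: height [8B, align 8] → 24; @24: format [8B, align 8] → 32; @32: depth [1B, align 1] → 33; +7 tail pad (align 8); size 40, align 8
@0: refcount [8B, align 2] → 8
@8: start_time [8B, align 2] → 16
@16: state [40B, align 2] → 56
within Meta: depth at 32
16 + 32 = 48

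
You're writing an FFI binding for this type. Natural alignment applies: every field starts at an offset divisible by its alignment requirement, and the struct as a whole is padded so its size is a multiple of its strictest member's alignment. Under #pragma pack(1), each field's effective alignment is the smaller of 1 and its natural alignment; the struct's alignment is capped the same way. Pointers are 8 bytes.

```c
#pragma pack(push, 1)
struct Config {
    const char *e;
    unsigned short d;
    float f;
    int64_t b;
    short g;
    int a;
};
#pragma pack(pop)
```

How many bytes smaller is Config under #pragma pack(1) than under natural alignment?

natural layout:
  0..8  e  (8B, 8-aligned)
  8..10  d  (2B, 2-aligned)
  10..12  -- padding (2B)
  12..16  f  (4B, 4-aligned)
  16..24  b  (8B, 8-aligned)
  24..26  g  (2B, 2-aligned)
  26..28  -- padding (2B)
  28..32  a  (4B, 4-aligned)
  sizeof = 32, alignof = 8
packed(1) layout:
  0..8  e  (8B, 1-aligned)
  8..10  d  (2B, 1-aligned)
  10..14  f  (4B, 1-aligned)
  14..22  b  (8B, 1-aligned)
  22..24  g  (2B, 1-aligned)
  24..28  a  (4B, 1-aligned)
  sizeof = 28, alignof = 1
32 − 28 = 4

4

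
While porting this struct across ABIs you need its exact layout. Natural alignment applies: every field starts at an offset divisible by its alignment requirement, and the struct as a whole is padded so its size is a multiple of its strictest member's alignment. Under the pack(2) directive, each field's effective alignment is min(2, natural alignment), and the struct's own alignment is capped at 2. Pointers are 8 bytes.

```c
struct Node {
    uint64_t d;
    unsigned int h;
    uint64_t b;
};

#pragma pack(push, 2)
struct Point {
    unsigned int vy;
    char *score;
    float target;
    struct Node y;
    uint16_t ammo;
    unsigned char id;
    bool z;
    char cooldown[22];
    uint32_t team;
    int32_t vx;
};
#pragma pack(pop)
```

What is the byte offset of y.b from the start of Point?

32

Node: 0..8  d  (8B, 8-aligned); 8..12  h  (4B, 4-aligned); 12..16  -- padding (4B); 16..24  b  (8B, 8-aligned); sizeof = 24, alignof = 8
0..4  vy  (4B, 2-aligned)
4..12  score  (8B, 2-aligned)
12..16  target  (4B, 2-aligned)
16..40  y  (24B, 2-aligned)
within Node: b at 16
16 + 16 = 32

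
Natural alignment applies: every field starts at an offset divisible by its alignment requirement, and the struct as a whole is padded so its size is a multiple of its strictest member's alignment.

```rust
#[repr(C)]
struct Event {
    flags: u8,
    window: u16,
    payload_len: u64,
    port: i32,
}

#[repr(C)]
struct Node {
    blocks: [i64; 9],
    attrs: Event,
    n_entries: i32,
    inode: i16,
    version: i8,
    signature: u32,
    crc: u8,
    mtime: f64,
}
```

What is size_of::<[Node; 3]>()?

Event: @0: flags [1B, align 1] → 1; +1 pad (align 2); @2: window [2B, align 2] → 4; +4 pad (align 8); @8: payload_len [8B, align 8] → 16; @16: port [4B, align 4] → 20; +4 tail pad (align 8); size 24, align 8
@0: blocks [72B, align 8] → 72
@72: attrs [24B, align 8] → 96
@96: n_entries [4B, align 4] → 100
@100: inode [2B, align 2] → 102
@102: version [1B, align 1] → 103
+1 pad (align 4)
@104: signature [4B, align 4] → 108
@108: crc [1B, align 1] → 109
+3 pad (align 8)
@112: mtime [8B, align 8] → 120
size 120, align 8
array of 3: 3 × 120 = 360

360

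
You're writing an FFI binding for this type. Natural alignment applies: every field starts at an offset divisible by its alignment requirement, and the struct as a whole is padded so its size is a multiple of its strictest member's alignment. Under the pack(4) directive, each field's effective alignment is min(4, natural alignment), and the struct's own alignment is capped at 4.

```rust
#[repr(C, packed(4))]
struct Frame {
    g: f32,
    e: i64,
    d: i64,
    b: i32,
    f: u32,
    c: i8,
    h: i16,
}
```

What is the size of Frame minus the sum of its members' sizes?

0..4  g  (4B, 4-aligned)
4..12  e  (8B, 4-aligned)
12..20  d  (8B, 4-aligned)
20..24  b  (4B, 4-aligned)
24..28  f  (4B, 4-aligned)
28..29  c  (1B, 1-aligned)
29..30  -- padding (1B)
30..32  h  (2B, 2-aligned)
sizeof = 32, alignof = 4
data bytes 31, size 32 → padding 1

1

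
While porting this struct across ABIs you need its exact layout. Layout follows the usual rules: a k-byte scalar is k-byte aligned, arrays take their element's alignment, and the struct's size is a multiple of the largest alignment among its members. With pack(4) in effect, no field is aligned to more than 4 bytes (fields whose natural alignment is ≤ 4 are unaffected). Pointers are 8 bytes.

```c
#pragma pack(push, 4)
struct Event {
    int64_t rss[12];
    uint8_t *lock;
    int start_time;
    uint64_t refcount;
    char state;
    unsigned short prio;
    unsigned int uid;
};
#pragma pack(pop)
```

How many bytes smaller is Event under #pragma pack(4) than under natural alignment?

4

natural layout:
  @0: rss [96B, align 8] → 96
  @96: lock [8B, align 8] → 104
  @104: start_time [4B, align 4] → 108
  +4 pad (align 8)
  @112: refcount [8B, align 8] → 120
  @120: state [1B, align 1] → 121
  +1 pad (align 2)
  @122: prio [2B, align 2] → 124
  @124: uid [4B, align 4] → 128
  size 128, align 8
packed(4) layout:
  @0: rss [96B, align 4] → 96
  @96: lock [8B, align 4] → 104
  @104: start_time [4B, align 4] → 108
  @108: refcount [8B, align 4] → 116
  @116: state [1B, align 1] → 117
  +1 pad (align 2)
  @118: prio [2B, align 2] → 120
  @120: uid [4B, align 4] → 124
  size 124, align 4
128 − 124 = 4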